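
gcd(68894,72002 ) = 518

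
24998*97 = 2424806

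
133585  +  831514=965099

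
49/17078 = 49/17078 = 0.00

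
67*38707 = 2593369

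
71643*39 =2794077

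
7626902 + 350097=7976999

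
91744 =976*94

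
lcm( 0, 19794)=0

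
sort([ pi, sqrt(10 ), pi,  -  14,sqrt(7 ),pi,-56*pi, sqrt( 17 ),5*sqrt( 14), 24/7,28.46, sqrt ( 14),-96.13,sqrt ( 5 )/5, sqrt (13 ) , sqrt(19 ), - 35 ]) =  [- 56*pi,-96.13,-35,-14,sqrt(5)/5,sqrt(7 ) , pi,pi, pi, sqrt( 10), 24/7,sqrt(13 ) , sqrt(14), sqrt(17),sqrt(19 ),5*sqrt(14), 28.46] 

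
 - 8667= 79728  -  88395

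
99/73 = 99/73  =  1.36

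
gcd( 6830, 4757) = 1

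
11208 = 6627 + 4581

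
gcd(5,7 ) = 1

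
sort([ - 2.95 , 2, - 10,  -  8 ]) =[ - 10, - 8, - 2.95, 2]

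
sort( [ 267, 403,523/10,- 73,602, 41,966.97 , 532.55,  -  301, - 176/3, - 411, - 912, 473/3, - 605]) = [- 912, - 605,-411, - 301, - 73 , - 176/3,41,523/10, 473/3, 267, 403,532.55,602 , 966.97]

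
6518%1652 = 1562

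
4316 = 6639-2323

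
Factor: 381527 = 381527^1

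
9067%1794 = 97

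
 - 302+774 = 472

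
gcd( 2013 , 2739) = 33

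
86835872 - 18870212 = 67965660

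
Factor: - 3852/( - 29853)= 2^2 * 31^( - 1 ) = 4/31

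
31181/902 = 34 +513/902=34.57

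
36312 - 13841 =22471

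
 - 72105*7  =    -  504735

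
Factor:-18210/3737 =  - 2^1*3^1*5^1*37^( - 1) * 101^ (-1) * 607^1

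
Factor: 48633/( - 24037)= - 3^1*29^1*43^( - 1) = - 87/43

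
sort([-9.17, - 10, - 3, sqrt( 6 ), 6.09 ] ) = [ - 10, - 9.17, - 3,  sqrt(6 ), 6.09 ] 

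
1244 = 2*622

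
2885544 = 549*5256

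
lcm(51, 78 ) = 1326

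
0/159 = 0 = 0.00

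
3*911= 2733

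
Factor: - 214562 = - 2^1*71^1*1511^1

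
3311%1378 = 555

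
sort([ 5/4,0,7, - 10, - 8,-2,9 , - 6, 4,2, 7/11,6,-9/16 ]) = [ - 10 ,-8 ,-6, - 2,-9/16,0, 7/11, 5/4,2,4,6,7,9]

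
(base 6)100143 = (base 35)6DY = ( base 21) hg6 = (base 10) 7839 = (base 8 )17237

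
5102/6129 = 5102/6129 = 0.83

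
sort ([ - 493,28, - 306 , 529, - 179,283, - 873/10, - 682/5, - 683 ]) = [ - 683, - 493 ,  -  306, - 179, - 682/5, - 873/10,28,283 , 529] 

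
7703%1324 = 1083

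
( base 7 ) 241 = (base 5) 1002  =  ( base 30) 47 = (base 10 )127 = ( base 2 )1111111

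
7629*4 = 30516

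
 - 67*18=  - 1206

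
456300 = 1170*390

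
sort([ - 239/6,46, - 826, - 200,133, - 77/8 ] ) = [  -  826 ,-200, - 239/6,-77/8, 46, 133] 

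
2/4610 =1/2305 = 0.00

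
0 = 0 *67909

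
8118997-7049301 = 1069696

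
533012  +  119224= 652236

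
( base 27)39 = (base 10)90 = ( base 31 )2S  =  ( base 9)110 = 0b1011010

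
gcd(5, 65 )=5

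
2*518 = 1036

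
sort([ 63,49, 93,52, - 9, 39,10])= [ - 9,10, 39 , 49, 52,63,93]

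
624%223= 178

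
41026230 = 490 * 83727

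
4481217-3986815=494402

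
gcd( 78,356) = 2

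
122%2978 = 122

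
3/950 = 3/950= 0.00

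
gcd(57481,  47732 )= 1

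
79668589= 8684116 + 70984473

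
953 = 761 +192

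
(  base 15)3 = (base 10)3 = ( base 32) 3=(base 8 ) 3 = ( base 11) 3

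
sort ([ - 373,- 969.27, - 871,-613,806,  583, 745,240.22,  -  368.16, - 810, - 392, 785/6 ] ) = [-969.27, - 871, - 810,-613, - 392 , - 373,  -  368.16, 785/6,  240.22, 583,745,806]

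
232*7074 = 1641168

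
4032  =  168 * 24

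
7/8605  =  7/8605  =  0.00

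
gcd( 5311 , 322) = 1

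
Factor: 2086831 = 2086831^1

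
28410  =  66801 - 38391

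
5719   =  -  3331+9050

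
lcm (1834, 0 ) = 0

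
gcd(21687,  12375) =3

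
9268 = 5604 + 3664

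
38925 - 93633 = -54708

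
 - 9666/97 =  - 100 + 34/97 = -  99.65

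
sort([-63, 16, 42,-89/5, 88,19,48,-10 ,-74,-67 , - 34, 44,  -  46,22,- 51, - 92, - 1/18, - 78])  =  [-92,-78, - 74, - 67, - 63,-51, - 46, - 34,- 89/5,-10,- 1/18, 16,19, 22, 42, 44, 48,88 ]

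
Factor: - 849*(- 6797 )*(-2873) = -16579086069 = - 3^1*7^1*13^2 * 17^1 * 283^1*971^1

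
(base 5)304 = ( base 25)34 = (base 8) 117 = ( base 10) 79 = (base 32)2f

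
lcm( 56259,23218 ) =1462734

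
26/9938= 13/4969=0.00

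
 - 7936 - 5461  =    -  13397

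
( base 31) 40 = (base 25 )4O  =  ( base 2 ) 1111100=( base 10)124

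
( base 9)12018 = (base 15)25AB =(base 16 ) 1f64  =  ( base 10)8036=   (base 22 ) GD6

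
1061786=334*3179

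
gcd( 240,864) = 48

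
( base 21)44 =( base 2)1011000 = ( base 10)88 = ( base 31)2q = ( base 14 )64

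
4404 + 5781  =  10185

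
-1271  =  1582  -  2853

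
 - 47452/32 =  - 1483+1/8 = - 1482.88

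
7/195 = 7/195= 0.04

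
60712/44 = 1379 + 9/11 = 1379.82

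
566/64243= 566/64243 = 0.01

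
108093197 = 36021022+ 72072175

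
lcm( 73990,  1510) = 73990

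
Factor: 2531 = 2531^1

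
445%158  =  129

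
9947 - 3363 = 6584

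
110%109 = 1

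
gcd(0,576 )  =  576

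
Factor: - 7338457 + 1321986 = -149^2*271^1 = - 6016471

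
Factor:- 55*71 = - 3905 = - 5^1*11^1*71^1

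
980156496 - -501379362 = 1481535858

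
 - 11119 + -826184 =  - 837303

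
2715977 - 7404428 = -4688451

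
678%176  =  150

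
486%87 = 51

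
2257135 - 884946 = 1372189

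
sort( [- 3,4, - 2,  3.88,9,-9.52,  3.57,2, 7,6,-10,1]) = [-10, - 9.52  , - 3, - 2, 1 , 2,3.57,  3.88 , 4,6,7, 9]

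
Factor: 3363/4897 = 3^1*19^1 * 83^( - 1 ) = 57/83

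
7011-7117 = - 106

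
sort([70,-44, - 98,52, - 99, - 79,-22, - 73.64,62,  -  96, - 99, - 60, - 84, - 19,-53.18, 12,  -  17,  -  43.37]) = [ -99, - 99, - 98,-96, - 84, - 79,-73.64,-60,  -  53.18,-44, - 43.37,-22, - 19, - 17,12,52,62,70]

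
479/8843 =479/8843 = 0.05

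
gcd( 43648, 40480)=352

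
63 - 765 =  - 702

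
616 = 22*28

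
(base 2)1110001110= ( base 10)910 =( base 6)4114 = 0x38E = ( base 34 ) QQ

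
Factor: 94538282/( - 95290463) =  - 2^1*31^1*1524811^1 * 95290463^( - 1 ) 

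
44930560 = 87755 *512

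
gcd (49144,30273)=1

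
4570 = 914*5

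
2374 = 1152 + 1222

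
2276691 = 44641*51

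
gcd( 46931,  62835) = 71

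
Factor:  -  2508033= -3^1*11^1*76001^1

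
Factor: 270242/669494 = 199/493 = 17^( - 1 )*29^( - 1 ) *199^1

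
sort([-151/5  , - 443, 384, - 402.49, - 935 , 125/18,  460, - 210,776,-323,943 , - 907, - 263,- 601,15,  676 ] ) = [ - 935,- 907, - 601, - 443 , - 402.49, - 323,  -  263, - 210, - 151/5,  125/18, 15, 384, 460, 676,776, 943]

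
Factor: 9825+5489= 2^1*13^1*19^1*31^1  =  15314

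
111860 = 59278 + 52582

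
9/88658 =9/88658= 0.00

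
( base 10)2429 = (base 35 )1YE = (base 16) 97d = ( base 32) 2bt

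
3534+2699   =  6233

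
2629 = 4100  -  1471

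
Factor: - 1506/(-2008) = 2^(-2)* 3^1 = 3/4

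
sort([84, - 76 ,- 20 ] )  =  [ - 76, - 20, 84] 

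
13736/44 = 312 +2/11= 312.18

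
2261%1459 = 802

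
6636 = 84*79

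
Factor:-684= - 2^2 * 3^2*19^1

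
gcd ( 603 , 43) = 1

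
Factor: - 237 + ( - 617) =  - 854 = - 2^1*7^1*61^1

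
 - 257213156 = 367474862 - 624688018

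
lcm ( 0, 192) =0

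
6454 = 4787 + 1667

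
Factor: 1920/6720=2/7  =  2^1*7^( - 1) 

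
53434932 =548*97509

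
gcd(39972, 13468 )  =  4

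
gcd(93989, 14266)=7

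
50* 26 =1300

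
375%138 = 99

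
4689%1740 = 1209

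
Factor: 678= 2^1*3^1 *113^1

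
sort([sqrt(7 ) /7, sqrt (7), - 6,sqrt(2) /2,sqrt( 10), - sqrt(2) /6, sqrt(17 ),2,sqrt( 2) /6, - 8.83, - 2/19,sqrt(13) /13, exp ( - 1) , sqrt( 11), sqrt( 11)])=[ - 8.83, - 6, - sqrt( 2) /6, - 2/19, sqrt( 2) /6,sqrt( 13) /13,  exp( - 1), sqrt( 7)/7,  sqrt(2)/2,2,sqrt(7 ), sqrt(10),  sqrt(11),sqrt( 11 ),sqrt( 17 ) ] 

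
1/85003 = 1/85003 = 0.00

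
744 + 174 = 918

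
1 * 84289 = 84289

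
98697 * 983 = 97019151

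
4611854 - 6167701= - 1555847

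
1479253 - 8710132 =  - 7230879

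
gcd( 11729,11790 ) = 1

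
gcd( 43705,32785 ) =5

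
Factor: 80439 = 3^1*26813^1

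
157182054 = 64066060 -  - 93115994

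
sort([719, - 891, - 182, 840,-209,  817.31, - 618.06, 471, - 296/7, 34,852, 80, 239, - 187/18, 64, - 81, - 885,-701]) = [ - 891, - 885,-701, - 618.06,-209, - 182, - 81, - 296/7, - 187/18,34 , 64, 80, 239, 471,719,  817.31, 840, 852]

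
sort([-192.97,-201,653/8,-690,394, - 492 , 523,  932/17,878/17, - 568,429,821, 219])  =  [- 690,-568, -492  ,-201, - 192.97,878/17,932/17, 653/8 , 219 , 394,429, 523,821]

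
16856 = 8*2107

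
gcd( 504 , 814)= 2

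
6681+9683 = 16364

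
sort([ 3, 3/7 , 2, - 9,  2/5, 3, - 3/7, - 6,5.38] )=[-9, - 6,-3/7,2/5,3/7, 2, 3, 3, 5.38] 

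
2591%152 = 7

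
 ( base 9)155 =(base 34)3T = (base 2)10000011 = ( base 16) 83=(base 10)131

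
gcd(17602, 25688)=26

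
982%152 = 70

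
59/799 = 59/799 = 0.07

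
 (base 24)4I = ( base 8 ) 162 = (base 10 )114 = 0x72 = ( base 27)46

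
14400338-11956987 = 2443351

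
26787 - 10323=16464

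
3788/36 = 105 + 2/9  =  105.22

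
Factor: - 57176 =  - 2^3*7^1*1021^1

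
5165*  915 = 4725975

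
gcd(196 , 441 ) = 49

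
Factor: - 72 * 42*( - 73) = 2^4*3^3*7^1*73^1 = 220752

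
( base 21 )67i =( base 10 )2811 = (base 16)AFB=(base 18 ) 8C3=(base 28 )3GB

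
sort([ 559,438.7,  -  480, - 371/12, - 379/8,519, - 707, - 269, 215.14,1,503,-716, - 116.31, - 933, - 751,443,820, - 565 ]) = [ - 933, - 751, - 716, - 707 , - 565, - 480, - 269, - 116.31, - 379/8, - 371/12,1,215.14,438.7,443, 503, 519,559 , 820] 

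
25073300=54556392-29483092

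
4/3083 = 4/3083 = 0.00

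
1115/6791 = 1115/6791 = 0.16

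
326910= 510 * 641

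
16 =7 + 9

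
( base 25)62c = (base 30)472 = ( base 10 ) 3812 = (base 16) ee4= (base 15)11e2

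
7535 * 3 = 22605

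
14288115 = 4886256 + 9401859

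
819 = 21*39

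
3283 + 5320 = 8603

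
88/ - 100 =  - 1 + 3/25 = - 0.88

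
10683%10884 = 10683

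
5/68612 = 5/68612 =0.00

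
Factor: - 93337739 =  - 11^1*  8485249^1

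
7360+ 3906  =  11266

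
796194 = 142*5607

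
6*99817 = 598902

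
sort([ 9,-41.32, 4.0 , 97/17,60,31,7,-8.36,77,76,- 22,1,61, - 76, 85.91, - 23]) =[ - 76, - 41.32,-23,  -  22, -8.36,1,4.0, 97/17,7,9,31,60,61, 76,77, 85.91]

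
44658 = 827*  54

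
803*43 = 34529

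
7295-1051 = 6244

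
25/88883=25/88883 =0.00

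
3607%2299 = 1308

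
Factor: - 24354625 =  - 5^3*17^1*73^1*157^1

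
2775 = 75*37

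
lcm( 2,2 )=2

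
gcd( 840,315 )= 105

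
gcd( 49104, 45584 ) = 176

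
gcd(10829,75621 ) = 91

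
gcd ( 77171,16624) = 1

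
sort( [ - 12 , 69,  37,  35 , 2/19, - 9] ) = [  -  12, - 9,2/19,  35, 37,69] 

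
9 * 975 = 8775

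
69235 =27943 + 41292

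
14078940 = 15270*922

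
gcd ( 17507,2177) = 7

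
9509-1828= 7681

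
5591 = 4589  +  1002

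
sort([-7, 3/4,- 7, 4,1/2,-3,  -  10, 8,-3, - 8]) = [- 10,  -  8,  -  7,  -  7, - 3, - 3,1/2,  3/4, 4,8]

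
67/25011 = 67/25011 =0.00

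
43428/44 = 987 = 987.00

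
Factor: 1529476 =2^2 * 13^1  *  67^1*439^1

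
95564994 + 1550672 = 97115666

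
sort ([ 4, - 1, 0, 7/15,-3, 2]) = [ - 3,  -  1, 0,7/15, 2, 4]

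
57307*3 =171921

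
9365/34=9365/34 = 275.44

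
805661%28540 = 6541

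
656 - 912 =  - 256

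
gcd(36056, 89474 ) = 2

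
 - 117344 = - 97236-20108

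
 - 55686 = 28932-84618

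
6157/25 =6157/25 = 246.28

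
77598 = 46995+30603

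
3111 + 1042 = 4153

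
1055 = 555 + 500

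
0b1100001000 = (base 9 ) 1052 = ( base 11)646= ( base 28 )rk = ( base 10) 776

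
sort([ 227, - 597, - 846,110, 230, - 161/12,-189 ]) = [ - 846,-597, - 189, - 161/12,110,227,  230] 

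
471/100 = 4 + 71/100 = 4.71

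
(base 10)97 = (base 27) 3G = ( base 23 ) 45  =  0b1100001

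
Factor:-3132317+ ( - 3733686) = -6866003^1 = -  6866003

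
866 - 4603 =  - 3737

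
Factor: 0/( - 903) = 0^1 = 0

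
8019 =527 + 7492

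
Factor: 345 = 3^1*5^1 *23^1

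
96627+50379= 147006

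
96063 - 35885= 60178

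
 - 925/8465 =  - 185/1693 = - 0.11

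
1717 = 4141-2424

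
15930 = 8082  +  7848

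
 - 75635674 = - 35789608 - 39846066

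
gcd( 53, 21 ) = 1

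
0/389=0= 0.00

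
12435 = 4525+7910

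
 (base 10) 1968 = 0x7b0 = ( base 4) 132300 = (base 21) 49F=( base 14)A08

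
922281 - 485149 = 437132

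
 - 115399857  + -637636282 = - 753036139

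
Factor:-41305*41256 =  - 2^3 * 3^3*5^1 * 11^1*191^1*751^1 = - 1704079080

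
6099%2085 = 1929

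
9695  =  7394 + 2301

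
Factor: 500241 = 3^1*7^2*41^1*83^1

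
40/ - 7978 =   -  20/3989 = - 0.01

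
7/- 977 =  - 7/977 = - 0.01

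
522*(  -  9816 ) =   -  5123952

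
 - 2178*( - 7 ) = 15246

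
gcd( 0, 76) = 76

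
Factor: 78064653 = 3^1*26021551^1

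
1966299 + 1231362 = 3197661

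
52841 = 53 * 997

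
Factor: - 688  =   - 2^4*43^1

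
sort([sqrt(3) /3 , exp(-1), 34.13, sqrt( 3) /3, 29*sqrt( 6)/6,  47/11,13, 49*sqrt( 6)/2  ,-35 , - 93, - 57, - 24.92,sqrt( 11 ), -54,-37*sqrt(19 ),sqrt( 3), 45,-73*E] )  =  [  -  73*E, - 37*sqrt( 19), - 93  , - 57,- 54,-35, - 24.92, exp(-1), sqrt(3)/3, sqrt( 3 )/3,sqrt (3),  sqrt(11),  47/11, 29*sqrt (6)/6, 13, 34.13,  45,49*sqrt( 6)/2 ] 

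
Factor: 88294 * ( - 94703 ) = -2^1*7^1*83^1 * 131^1*163^1*337^1 = -8361706682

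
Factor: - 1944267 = - 3^1*13^1* 49853^1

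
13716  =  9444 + 4272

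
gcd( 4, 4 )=4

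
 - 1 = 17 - 18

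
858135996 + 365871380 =1224007376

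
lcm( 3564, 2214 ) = 146124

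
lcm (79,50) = 3950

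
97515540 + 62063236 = 159578776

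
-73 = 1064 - 1137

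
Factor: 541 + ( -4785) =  - 2^2*1061^1=-4244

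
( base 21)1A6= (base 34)JB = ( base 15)2dc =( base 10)657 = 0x291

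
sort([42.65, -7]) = [-7, 42.65 ] 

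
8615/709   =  12 + 107/709 = 12.15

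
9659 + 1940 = 11599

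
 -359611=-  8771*41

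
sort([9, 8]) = [ 8 , 9]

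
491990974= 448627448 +43363526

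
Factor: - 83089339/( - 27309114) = 2^( - 1)*3^( - 2)*7^(  -  1) * 193^(  -  1) * 1123^( - 1)*5711^1* 14549^1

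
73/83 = 73/83 = 0.88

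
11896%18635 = 11896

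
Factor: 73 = 73^1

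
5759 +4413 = 10172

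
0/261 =0  =  0.00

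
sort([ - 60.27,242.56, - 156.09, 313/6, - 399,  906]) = [ - 399 , -156.09, - 60.27,  313/6,242.56, 906]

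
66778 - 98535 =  - 31757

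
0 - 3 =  - 3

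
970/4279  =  970/4279 = 0.23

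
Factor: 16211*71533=7^1*11^1*13^1*29^1*43^1*929^1 = 1159621463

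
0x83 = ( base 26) 51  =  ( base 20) 6b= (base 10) 131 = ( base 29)4F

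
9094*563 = 5119922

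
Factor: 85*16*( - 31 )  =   - 2^4 * 5^1*17^1*31^1 = - 42160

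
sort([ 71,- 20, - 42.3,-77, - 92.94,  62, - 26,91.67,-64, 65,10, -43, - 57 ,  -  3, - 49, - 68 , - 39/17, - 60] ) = [-92.94, - 77,-68,-64,  -  60, - 57, -49, - 43,-42.3, - 26,- 20, - 3,-39/17, 10, 62,  65,  71,  91.67]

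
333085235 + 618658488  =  951743723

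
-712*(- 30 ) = 21360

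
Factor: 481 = 13^1*37^1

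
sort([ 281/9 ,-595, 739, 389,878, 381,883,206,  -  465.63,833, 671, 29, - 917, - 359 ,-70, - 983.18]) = [ -983.18, - 917,-595, - 465.63, - 359, - 70,29, 281/9,206,  381, 389, 671,739,833, 878,  883]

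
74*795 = 58830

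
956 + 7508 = 8464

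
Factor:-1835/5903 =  - 5^1*367^1*5903^(-1) 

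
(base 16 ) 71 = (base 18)65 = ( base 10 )113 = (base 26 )49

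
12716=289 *44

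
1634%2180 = 1634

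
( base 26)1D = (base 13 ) 30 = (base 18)23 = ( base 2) 100111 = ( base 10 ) 39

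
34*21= 714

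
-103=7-110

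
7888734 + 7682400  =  15571134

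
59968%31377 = 28591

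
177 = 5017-4840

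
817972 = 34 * 24058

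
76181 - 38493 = 37688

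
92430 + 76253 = 168683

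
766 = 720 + 46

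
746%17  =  15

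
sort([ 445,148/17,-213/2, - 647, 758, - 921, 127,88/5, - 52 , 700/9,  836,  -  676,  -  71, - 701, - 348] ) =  [ - 921, -701, - 676, - 647,-348, - 213/2,-71 ,  -  52, 148/17,88/5,700/9,127,445 , 758,836 ] 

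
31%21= 10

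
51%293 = 51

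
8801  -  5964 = 2837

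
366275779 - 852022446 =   -  485746667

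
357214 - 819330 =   -  462116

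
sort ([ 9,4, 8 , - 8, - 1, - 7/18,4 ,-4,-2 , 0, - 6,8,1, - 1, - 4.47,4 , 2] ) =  [ - 8, - 6, - 4.47, - 4, - 2, - 1, - 1 , - 7/18,0, 1, 2, 4,4,4,8,8, 9]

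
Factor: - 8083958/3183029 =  - 2^1  *17^ (  -  1)*187237^(-1 )*4041979^1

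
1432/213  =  6 + 154/213 = 6.72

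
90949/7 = 90949/7  =  12992.71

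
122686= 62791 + 59895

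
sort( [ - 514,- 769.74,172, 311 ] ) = [ - 769.74, - 514,  172,311 ] 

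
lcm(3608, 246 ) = 10824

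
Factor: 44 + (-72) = -28 = - 2^2*7^1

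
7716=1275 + 6441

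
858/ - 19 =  -858/19 = - 45.16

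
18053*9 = 162477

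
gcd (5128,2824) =8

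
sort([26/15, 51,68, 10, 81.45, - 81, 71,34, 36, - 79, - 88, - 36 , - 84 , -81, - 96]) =[ - 96,-88, - 84,- 81, - 81, - 79, - 36, 26/15, 10,34,36, 51, 68,71, 81.45]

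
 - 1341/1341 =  - 1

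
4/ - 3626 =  - 1 + 1811/1813 = - 0.00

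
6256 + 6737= 12993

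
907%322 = 263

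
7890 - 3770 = 4120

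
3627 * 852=3090204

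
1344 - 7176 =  - 5832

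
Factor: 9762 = 2^1*3^1*1627^1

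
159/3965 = 159/3965=0.04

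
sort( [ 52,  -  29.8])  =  [ - 29.8,52 ]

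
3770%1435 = 900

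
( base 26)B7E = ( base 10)7632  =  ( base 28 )9kg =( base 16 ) 1DD0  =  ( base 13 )3621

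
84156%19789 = 5000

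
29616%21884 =7732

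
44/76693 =44/76693 = 0.00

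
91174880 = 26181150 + 64993730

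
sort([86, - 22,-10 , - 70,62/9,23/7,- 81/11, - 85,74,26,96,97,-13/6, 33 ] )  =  [ - 85, - 70,-22, - 10,- 81/11, - 13/6, 23/7, 62/9,  26,33,74,86 , 96,97 ]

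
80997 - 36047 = 44950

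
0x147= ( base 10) 327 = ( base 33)9u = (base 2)101000111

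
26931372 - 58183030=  - 31251658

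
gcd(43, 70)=1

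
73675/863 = 73675/863 = 85.37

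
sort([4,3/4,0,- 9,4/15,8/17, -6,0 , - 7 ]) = [ - 9,-7,-6 , 0,  0,4/15,8/17,3/4,4 ]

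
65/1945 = 13/389 = 0.03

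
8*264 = 2112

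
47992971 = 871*55101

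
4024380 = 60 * 67073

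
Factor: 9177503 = 9177503^1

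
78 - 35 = 43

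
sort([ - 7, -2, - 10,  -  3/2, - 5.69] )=[ - 10, - 7, - 5.69, - 2, - 3/2]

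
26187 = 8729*3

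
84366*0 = 0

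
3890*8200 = 31898000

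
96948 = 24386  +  72562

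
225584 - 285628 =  - 60044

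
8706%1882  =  1178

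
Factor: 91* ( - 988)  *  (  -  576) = 51787008= 2^8*3^2*7^1 * 13^2 * 19^1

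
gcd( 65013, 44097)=3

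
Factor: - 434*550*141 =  - 33656700 = - 2^2*3^1*5^2*7^1 *11^1*31^1*47^1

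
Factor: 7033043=1217^1 * 5779^1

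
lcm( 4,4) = 4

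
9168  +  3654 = 12822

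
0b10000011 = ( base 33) 3w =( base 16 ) 83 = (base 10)131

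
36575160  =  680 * 53787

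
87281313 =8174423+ 79106890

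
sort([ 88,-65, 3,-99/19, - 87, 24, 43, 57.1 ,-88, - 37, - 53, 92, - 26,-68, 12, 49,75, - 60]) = [-88,-87,  -  68, - 65, - 60, - 53,  -  37,  -  26, - 99/19, 3, 12,24, 43, 49, 57.1, 75, 88,92 ]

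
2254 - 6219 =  - 3965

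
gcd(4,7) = 1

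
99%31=6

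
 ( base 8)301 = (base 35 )5I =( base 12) 141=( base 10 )193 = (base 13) 11B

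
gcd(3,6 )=3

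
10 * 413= 4130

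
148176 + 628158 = 776334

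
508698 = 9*56522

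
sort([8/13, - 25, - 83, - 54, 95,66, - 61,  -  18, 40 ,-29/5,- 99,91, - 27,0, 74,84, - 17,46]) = [ - 99, - 83, -61, - 54,-27, - 25  , - 18,-17,-29/5,  0,8/13, 40,  46, 66, 74,84,  91, 95]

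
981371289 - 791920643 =189450646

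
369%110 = 39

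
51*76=3876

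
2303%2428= 2303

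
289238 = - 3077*(- 94 ) 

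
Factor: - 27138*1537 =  - 2^1*3^1  *29^1* 53^1*4523^1 = - 41711106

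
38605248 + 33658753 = 72264001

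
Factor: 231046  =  2^1*115523^1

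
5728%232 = 160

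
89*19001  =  1691089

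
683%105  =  53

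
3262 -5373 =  - 2111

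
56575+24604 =81179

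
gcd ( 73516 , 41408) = 4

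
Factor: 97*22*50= 2^2*5^2*11^1*97^1   =  106700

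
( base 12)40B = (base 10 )587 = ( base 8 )1113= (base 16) 24B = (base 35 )gr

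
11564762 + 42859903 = 54424665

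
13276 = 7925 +5351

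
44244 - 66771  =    -  22527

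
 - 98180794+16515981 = -81664813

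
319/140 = 319/140 = 2.28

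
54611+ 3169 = 57780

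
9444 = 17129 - 7685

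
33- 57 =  - 24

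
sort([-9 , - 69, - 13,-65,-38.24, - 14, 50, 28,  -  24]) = [ - 69, - 65, - 38.24, - 24,-14, - 13 , - 9,28, 50 ] 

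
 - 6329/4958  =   - 6329/4958 = - 1.28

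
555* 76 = 42180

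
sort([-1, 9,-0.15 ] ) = [ - 1,-0.15, 9]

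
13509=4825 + 8684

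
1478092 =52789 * 28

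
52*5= 260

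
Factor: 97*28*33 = 2^2*3^1*7^1*11^1*97^1  =  89628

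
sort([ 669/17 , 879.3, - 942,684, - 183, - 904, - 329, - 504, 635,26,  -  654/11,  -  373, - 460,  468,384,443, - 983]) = [ - 983, -942, -904, - 504, - 460, - 373, - 329, - 183, - 654/11, 26,  669/17, 384 , 443,468,  635, 684,879.3 ]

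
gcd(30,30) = 30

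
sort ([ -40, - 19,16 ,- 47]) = [  -  47 , - 40,-19  ,  16]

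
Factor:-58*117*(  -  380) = 2^3*3^2*5^1 * 13^1*19^1*29^1=2578680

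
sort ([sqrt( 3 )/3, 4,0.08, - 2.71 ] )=[ - 2.71 , 0.08,  sqrt( 3 ) /3,4 ] 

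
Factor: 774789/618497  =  813/649 = 3^1*11^( - 1)*59^(- 1)*271^1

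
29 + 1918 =1947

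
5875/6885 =1175/1377 = 0.85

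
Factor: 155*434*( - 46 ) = - 3094420 = - 2^2*5^1*7^1 * 23^1*31^2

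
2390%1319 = 1071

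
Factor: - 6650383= - 17^1*391199^1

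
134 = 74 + 60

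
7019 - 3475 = 3544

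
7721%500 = 221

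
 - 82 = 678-760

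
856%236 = 148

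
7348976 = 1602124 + 5746852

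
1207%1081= 126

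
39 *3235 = 126165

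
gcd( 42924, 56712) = 12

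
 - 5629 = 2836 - 8465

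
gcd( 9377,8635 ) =1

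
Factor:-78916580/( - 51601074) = 2^1*3^( - 1 )*5^1 *7^( - 1)*19^( - 1)*1559^1 * 2531^1*64663^( - 1) = 39458290/25800537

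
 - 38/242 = - 1 + 102/121  =  -0.16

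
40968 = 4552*9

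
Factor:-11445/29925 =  - 109/285=-3^(- 1 )*5^(-1 ) * 19^( - 1)*109^1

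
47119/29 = 1624+23/29 = 1624.79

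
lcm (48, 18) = 144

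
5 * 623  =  3115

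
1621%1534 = 87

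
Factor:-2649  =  -3^1*883^1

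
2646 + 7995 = 10641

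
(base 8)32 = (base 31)q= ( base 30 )q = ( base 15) 1b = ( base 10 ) 26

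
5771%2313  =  1145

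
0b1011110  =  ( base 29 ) 37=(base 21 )4A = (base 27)3D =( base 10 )94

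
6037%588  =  157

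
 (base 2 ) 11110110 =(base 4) 3312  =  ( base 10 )246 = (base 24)A6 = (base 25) 9L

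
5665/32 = 5665/32 = 177.03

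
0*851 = 0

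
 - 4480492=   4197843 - 8678335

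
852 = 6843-5991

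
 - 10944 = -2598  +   - 8346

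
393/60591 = 131/20197= 0.01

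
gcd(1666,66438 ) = 2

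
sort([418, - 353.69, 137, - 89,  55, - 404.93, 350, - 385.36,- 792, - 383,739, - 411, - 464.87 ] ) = [ -792,-464.87, -411, - 404.93 ,-385.36, - 383, - 353.69,- 89, 55, 137, 350, 418, 739]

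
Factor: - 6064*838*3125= - 2^5*5^5*379^1*419^1 = - 15880100000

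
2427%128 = 123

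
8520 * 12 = 102240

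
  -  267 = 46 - 313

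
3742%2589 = 1153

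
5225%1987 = 1251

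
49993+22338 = 72331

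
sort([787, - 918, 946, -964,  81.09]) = [ - 964, - 918 , 81.09,787, 946 ]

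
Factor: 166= 2^1*83^1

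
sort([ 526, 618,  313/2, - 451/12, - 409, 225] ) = [ - 409,-451/12,  313/2, 225,  526,618]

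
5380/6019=5380/6019 = 0.89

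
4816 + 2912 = 7728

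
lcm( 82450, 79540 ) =6760900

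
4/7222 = 2/3611  =  0.00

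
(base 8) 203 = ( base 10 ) 131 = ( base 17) 7c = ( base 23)5G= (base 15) 8b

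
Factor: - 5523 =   -  3^1*7^1*263^1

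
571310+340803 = 912113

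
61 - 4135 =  - 4074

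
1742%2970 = 1742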